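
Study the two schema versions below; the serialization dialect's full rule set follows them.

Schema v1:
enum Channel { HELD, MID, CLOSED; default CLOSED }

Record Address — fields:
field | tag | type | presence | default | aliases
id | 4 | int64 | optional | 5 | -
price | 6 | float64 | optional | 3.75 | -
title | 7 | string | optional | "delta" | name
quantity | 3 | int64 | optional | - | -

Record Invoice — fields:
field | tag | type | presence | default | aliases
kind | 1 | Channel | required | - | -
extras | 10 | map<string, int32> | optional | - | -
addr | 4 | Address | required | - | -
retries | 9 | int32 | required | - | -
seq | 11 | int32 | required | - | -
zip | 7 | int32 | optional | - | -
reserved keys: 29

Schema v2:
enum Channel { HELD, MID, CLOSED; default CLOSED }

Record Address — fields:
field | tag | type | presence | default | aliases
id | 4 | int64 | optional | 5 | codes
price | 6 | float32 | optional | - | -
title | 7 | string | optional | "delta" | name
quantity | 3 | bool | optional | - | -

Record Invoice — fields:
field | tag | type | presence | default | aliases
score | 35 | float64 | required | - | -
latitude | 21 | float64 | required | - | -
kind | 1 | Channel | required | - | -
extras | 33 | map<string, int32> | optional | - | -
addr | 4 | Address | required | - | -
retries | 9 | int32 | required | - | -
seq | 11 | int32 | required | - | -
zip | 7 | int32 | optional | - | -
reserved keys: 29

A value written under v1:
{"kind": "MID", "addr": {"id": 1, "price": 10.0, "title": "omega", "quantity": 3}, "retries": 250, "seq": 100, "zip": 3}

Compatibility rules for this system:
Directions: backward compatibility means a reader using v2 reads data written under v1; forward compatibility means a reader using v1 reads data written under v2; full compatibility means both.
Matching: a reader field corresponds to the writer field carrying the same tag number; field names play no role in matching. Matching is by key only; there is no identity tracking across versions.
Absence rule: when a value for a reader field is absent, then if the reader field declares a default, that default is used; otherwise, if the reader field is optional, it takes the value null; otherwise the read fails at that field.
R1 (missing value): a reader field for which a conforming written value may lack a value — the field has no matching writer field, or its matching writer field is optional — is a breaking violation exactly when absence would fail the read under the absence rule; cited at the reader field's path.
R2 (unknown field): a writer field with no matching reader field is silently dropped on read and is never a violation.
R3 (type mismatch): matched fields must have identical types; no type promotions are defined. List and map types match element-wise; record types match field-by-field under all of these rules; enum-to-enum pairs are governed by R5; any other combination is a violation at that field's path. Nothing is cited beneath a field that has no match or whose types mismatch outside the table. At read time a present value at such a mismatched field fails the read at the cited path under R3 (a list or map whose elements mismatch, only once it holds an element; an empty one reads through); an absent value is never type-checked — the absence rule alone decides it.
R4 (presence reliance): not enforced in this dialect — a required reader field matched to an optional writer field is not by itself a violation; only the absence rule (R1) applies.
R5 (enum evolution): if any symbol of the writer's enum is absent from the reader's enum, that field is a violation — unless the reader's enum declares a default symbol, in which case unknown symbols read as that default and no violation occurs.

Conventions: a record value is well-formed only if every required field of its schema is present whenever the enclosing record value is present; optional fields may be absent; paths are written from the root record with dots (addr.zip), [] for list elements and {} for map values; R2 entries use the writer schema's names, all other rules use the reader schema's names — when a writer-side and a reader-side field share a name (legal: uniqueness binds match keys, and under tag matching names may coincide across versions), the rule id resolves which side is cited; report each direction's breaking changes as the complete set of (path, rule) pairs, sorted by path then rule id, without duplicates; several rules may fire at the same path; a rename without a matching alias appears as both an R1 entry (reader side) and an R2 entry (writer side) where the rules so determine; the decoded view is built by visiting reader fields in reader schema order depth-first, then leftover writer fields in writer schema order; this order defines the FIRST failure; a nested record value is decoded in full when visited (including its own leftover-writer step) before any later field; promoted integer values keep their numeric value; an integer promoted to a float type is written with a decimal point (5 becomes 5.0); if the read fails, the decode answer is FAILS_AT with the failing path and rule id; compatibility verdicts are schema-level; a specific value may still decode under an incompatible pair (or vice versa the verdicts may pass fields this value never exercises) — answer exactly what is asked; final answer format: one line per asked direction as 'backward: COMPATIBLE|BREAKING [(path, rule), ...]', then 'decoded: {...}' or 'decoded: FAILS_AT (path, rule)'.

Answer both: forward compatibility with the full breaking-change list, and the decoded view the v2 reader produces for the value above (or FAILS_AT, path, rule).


forward: BREAKING [(addr.price, R3), (addr.quantity, R3)]; decoded: FAILS_AT (score, R1)

in Invoice below, arrows point writer -> reader
forward analysis of Invoice with v1 as reader and v2 as writer:
  kind <- kind (Channel -> Channel, writer required)
  no writer field matches reader extras
  addr <- addr (Address -> Address, writer required)
  retries <- retries (int32 -> int32, writer required)
  seq <- seq (int32 -> int32, writer required)
  zip <- zip (int32 -> int32, writer optional)
  writer score: unknown to reader
  writer latitude: unknown to reader
  writer extras: unknown to reader
  addr.id <- addr.id (int64 -> int64, writer optional)
  addr.price <- addr.price (float32 -> float64, writer optional)
  addr.title <- addr.title (string -> string, writer optional)
  addr.quantity <- addr.quantity (bool -> int64, writer optional)
  violation R3 at addr.price
  violation R3 at addr.quantity
  forward on Invoice therefore BREAKING (2)
decode walk for Invoice under reader schema v2:
  read fails at score under R1 (no fill)
  => FAILS_AT (score, R1)
the other Invoice changes do not affect what is asked:
  field extras in record Invoice: tag 10 changed to 33 -> triggers nothing under Invoice's printed rules — same verdict
  added field latitude to record Invoice: required float64, tag 21 (in v2 it sits immediately before kind) -> affects backward compatibility only, which is not asked


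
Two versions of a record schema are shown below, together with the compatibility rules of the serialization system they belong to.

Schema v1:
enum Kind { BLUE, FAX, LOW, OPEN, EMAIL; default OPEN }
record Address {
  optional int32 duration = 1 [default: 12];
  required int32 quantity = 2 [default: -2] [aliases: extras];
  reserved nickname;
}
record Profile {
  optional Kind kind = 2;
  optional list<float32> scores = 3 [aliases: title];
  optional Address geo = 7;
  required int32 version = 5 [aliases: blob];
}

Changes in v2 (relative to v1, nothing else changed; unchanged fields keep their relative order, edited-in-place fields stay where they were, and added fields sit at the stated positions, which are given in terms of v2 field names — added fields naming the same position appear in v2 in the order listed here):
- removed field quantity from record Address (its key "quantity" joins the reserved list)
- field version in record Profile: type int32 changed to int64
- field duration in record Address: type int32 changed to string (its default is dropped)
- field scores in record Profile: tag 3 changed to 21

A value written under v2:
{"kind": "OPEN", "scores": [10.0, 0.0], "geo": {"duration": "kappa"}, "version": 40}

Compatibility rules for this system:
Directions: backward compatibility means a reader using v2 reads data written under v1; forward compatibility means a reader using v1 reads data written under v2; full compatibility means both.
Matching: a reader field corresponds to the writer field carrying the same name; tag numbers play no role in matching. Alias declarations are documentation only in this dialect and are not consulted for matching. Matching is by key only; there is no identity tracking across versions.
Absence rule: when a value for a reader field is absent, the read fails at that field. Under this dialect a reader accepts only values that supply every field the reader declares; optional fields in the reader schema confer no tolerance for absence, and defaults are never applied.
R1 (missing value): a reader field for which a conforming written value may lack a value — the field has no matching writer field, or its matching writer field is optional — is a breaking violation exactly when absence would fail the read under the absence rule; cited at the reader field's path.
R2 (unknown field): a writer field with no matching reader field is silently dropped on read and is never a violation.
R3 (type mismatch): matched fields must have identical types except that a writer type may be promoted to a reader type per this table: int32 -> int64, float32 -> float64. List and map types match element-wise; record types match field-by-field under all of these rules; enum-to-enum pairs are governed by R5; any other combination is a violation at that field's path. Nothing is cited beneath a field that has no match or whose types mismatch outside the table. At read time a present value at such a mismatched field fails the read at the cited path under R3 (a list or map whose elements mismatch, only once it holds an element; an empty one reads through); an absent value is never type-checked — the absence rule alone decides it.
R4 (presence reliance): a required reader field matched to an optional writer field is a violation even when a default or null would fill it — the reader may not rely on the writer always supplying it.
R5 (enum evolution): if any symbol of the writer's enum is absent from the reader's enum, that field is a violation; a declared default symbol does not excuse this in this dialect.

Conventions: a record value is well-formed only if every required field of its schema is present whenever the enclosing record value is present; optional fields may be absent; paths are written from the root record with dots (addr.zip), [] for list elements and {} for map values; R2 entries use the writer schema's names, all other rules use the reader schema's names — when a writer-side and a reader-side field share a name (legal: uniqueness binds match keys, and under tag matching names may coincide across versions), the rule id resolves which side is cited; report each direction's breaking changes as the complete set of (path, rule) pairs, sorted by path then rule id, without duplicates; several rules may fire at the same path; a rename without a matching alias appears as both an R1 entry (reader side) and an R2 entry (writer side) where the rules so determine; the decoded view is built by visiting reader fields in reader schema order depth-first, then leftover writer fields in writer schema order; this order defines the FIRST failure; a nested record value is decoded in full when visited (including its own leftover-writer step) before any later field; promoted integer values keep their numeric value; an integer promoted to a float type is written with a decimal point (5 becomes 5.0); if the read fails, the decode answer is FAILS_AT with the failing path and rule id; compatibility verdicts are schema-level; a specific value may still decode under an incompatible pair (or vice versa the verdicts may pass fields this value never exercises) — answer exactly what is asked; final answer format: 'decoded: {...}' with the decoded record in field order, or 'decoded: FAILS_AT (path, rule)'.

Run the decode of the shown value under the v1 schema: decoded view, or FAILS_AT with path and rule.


arrows below run writer -> reader for Profile
decoding the Profile value with the v1 reader:
  kind := "OPEN"
  scores := [10.0, 0.0]
  read fails at geo.duration under R3
  => FAILS_AT (geo.duration, R3)
diffs on Profile not affecting the asked answer:
  removed field quantity from record Address (its key "quantity" joins the reserved list) -> shifts the Profile verdicts, not this decode
  field version in record Profile: type int32 changed to int64 -> shifts the Profile verdicts, not this decode
  field scores in record Profile: tag 3 changed to 21 -> inert under this dialect — no rule fires on Profile and the result does not move

decoded: FAILS_AT (geo.duration, R3)


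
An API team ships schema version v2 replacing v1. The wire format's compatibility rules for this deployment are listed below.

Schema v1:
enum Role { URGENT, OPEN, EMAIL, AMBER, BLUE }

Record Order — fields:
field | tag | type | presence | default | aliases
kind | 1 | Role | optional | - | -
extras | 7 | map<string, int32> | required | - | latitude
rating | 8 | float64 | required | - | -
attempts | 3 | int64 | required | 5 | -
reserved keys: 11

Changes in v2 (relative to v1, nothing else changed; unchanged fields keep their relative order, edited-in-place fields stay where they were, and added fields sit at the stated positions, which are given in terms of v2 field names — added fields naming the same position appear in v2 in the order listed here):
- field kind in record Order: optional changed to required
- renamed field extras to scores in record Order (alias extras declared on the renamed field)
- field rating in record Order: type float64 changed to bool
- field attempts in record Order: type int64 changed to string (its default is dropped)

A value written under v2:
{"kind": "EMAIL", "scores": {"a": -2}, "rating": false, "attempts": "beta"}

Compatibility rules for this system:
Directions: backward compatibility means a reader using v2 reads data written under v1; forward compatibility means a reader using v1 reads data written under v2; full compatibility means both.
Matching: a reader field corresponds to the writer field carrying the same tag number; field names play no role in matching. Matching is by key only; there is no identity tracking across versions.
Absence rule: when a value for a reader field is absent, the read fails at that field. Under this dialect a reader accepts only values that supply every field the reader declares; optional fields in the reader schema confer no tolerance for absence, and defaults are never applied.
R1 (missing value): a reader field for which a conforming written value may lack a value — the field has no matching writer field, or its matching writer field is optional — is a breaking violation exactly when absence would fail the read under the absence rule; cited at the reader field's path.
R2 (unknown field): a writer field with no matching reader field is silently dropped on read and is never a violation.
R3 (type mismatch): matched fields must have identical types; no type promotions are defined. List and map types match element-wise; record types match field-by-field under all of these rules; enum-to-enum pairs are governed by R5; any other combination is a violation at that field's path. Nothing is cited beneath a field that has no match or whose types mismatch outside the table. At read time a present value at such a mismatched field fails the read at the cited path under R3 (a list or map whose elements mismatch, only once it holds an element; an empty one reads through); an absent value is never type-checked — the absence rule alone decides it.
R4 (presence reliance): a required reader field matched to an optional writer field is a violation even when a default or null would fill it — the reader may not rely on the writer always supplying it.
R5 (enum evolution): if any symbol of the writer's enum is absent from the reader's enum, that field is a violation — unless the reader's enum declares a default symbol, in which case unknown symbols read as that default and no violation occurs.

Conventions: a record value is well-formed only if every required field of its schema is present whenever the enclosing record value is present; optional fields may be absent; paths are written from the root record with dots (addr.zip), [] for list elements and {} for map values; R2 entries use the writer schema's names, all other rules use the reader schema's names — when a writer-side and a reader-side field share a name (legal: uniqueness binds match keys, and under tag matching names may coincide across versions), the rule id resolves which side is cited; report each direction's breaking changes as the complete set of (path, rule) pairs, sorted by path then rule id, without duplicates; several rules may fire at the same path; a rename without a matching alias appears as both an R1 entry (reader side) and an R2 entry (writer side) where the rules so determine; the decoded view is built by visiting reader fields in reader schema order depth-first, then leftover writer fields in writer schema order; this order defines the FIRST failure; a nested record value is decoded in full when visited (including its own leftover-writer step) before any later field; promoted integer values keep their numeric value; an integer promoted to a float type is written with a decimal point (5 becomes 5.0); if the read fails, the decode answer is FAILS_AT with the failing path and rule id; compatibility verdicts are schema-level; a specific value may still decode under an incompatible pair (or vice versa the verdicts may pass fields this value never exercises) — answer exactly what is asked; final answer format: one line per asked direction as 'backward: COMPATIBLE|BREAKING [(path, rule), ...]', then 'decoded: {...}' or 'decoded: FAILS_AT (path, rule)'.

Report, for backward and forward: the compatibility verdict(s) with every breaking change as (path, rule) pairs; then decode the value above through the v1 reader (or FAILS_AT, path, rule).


in Order below, arrows point writer -> reader
backward for Order (reader v2, writer v1):
  kind: paired with writer kind (Role -> Role; writer optional)
  scores: paired with writer extras (map<string, int32> -> map<string, int32>; writer required)
  rating: paired with writer rating (float64 -> bool; writer required)
  attempts: paired with writer attempts (int64 -> string; writer required)
  rule R3 violated at attempts
  rule R1 violated at kind
  rule R4 violated at kind
  rule R3 violated at rating
  backward on Order therefore BREAKING (4)
forward for Order (reader v1, writer v2):
  kind: paired with writer kind (Role -> Role; writer required)
  extras: paired with writer scores (map<string, int32> -> map<string, int32>; writer required)
  rating: paired with writer rating (bool -> float64; writer required)
  attempts: paired with writer attempts (string -> int64; writer required)
  rule R3 violated at attempts
  rule R3 violated at rating
  forward on Order therefore BREAKING (2)
decode (reader v1):
  kind := "EMAIL"
  extras := {"a": -2} (from writer scores)
  read fails at rating under R3
  => FAILS_AT (rating, R3)

backward: BREAKING [(attempts, R3), (kind, R1), (kind, R4), (rating, R3)]; forward: BREAKING [(attempts, R3), (rating, R3)]; decoded: FAILS_AT (rating, R3)


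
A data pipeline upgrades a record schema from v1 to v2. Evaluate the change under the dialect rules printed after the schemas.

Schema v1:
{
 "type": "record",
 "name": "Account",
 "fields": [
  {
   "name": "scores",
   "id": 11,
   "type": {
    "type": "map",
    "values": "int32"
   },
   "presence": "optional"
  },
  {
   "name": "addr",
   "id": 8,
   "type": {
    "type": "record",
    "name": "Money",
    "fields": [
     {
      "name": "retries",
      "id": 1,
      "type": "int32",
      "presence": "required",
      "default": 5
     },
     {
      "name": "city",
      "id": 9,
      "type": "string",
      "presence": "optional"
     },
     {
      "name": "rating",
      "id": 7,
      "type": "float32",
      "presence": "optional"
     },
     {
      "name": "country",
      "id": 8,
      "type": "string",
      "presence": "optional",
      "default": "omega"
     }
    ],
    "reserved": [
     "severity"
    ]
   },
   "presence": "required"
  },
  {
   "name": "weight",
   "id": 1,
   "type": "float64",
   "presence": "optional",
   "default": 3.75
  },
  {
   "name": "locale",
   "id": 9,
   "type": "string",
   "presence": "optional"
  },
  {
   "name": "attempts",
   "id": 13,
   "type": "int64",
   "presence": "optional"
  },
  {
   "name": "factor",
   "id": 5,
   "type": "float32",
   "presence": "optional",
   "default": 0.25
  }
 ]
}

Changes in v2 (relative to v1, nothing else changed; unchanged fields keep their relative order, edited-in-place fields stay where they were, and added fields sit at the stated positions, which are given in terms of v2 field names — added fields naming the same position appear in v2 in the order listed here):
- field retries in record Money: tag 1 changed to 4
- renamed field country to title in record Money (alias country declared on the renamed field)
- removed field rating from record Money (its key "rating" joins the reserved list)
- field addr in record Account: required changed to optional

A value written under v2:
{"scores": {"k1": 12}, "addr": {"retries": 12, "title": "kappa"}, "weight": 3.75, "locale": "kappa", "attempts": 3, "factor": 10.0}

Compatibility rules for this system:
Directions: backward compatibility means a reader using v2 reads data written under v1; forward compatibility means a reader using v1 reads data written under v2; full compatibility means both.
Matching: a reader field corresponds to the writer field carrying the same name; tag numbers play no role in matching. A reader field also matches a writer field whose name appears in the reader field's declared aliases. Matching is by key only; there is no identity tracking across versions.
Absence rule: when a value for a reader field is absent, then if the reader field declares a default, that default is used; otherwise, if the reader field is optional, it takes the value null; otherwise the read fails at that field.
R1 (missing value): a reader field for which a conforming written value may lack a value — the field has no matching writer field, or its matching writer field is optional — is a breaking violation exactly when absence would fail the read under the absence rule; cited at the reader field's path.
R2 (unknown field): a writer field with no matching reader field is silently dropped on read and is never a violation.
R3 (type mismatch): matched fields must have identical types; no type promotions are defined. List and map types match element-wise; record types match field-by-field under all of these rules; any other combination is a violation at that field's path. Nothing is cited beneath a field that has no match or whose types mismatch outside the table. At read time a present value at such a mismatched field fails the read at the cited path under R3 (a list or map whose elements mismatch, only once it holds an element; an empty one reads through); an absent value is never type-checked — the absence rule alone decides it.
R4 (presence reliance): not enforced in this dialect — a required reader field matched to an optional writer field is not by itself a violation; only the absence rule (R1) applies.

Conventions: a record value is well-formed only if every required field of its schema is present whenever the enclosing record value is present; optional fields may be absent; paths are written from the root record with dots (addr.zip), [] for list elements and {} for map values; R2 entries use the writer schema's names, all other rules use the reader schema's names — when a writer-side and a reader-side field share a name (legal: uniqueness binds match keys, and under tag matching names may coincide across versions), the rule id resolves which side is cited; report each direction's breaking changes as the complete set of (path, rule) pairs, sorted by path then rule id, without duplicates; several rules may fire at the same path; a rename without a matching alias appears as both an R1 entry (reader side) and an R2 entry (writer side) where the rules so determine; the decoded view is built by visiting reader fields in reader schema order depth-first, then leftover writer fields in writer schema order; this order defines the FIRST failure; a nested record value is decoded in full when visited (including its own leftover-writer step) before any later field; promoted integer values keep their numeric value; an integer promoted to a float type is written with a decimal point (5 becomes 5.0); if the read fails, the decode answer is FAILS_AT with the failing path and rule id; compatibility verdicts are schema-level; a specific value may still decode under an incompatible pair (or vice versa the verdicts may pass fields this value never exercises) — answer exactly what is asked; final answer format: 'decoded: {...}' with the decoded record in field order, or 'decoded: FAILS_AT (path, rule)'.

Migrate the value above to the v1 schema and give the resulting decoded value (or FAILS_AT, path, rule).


decoded: {"scores": {"k1": 12}, "addr": {"retries": 12, "city": null, "rating": null, "country": "omega"}, "weight": 3.75, "locale": "kappa", "attempts": 3, "factor": 10.0}

each type pair in Account: writer, then reader
migrating the Account value to v1:
  scores := {"k1": 12}
  addr.retries := 12
  addr.city := null (absent, optional -> null)
  addr.rating := null (absent, optional -> null)
  addr.country := "omega" (absent -> default)
  writer addr.title: unknown -> dropped
  weight := 3.75
  locale := "kappa"
  attempts := 3
  factor := 10.0
  => decoded: {"scores": {"k1": 12}, "addr": {"retries": 12, "city": null, "rating": null, "country": "omega"}, "weight": 3.75, "locale": "kappa", "attempts": 3, "factor": 10.0}
checking off the Account differences that do not matter here:
  field retries in record Money: tag 1 changed to 4 -> triggers nothing under the printed rules; the Account answer is the same either way
  removed field rating from record Money (its key "rating" joins the reserved list) -> triggers nothing under the printed rules; the Account answer is the same either way
  field addr in record Account: required changed to optional -> schema-level compatibility only; this Account value's decode is unchanged


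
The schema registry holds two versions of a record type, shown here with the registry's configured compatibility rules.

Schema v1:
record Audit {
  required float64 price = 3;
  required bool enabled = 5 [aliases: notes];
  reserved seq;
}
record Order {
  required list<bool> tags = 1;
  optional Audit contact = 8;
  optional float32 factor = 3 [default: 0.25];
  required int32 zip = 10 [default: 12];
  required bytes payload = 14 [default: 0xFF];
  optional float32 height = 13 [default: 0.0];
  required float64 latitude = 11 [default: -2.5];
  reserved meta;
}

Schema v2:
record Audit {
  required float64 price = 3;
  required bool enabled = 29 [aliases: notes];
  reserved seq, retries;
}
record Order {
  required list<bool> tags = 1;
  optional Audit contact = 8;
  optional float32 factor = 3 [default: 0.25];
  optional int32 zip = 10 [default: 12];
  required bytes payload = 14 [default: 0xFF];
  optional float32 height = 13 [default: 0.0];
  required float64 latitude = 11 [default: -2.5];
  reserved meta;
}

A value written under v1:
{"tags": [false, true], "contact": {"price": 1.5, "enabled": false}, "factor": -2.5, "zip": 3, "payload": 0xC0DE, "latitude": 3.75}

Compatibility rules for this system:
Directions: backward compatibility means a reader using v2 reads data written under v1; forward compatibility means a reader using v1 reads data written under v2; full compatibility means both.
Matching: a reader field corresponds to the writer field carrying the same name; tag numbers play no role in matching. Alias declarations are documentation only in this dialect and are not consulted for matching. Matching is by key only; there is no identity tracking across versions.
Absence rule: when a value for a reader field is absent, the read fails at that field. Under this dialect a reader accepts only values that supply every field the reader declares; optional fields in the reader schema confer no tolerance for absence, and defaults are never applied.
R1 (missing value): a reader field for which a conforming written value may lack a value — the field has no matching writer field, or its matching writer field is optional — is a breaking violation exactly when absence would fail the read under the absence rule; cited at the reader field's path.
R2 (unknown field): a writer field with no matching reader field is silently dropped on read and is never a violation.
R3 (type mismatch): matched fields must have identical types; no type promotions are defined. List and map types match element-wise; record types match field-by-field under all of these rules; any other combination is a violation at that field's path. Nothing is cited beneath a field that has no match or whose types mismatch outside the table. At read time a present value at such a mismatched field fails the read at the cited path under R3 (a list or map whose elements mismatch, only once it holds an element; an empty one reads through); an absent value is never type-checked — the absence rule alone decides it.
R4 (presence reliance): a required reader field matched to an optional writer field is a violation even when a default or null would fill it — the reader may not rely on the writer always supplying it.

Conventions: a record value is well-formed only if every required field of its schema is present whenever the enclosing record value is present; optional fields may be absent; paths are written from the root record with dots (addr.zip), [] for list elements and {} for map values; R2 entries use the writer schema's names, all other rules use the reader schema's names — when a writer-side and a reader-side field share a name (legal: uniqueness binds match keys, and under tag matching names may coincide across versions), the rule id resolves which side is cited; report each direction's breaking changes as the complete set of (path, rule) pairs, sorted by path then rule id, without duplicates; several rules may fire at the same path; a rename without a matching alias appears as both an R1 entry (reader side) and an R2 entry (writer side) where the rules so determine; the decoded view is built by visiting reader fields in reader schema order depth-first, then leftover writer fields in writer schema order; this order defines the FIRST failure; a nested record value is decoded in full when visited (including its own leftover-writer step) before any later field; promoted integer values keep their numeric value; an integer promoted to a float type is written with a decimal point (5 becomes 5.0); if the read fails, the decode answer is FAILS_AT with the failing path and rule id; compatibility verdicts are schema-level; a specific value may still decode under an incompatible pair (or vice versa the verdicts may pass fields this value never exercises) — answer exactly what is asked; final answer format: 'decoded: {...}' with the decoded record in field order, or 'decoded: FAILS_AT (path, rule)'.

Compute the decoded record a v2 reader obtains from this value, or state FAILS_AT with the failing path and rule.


decoded: FAILS_AT (height, R1)

each type pair in Order: writer, then reader
decode (reader v2):
  tags := [false, true]
  contact.price := 1.5
  contact.enabled := false
  factor := -2.5
  zip := 3
  payload := 0xC0DE
  read fails at height under R1 (no fill)
  => FAILS_AT (height, R1)
checking off the Order differences that do not matter here:
  field zip in record Order: required changed to optional -> affects the rule determinations only; this particular Order value decodes identically
  field enabled in record Audit: tag 5 changed to 29 -> inert under this dialect — no rule fires on Order and the result does not move


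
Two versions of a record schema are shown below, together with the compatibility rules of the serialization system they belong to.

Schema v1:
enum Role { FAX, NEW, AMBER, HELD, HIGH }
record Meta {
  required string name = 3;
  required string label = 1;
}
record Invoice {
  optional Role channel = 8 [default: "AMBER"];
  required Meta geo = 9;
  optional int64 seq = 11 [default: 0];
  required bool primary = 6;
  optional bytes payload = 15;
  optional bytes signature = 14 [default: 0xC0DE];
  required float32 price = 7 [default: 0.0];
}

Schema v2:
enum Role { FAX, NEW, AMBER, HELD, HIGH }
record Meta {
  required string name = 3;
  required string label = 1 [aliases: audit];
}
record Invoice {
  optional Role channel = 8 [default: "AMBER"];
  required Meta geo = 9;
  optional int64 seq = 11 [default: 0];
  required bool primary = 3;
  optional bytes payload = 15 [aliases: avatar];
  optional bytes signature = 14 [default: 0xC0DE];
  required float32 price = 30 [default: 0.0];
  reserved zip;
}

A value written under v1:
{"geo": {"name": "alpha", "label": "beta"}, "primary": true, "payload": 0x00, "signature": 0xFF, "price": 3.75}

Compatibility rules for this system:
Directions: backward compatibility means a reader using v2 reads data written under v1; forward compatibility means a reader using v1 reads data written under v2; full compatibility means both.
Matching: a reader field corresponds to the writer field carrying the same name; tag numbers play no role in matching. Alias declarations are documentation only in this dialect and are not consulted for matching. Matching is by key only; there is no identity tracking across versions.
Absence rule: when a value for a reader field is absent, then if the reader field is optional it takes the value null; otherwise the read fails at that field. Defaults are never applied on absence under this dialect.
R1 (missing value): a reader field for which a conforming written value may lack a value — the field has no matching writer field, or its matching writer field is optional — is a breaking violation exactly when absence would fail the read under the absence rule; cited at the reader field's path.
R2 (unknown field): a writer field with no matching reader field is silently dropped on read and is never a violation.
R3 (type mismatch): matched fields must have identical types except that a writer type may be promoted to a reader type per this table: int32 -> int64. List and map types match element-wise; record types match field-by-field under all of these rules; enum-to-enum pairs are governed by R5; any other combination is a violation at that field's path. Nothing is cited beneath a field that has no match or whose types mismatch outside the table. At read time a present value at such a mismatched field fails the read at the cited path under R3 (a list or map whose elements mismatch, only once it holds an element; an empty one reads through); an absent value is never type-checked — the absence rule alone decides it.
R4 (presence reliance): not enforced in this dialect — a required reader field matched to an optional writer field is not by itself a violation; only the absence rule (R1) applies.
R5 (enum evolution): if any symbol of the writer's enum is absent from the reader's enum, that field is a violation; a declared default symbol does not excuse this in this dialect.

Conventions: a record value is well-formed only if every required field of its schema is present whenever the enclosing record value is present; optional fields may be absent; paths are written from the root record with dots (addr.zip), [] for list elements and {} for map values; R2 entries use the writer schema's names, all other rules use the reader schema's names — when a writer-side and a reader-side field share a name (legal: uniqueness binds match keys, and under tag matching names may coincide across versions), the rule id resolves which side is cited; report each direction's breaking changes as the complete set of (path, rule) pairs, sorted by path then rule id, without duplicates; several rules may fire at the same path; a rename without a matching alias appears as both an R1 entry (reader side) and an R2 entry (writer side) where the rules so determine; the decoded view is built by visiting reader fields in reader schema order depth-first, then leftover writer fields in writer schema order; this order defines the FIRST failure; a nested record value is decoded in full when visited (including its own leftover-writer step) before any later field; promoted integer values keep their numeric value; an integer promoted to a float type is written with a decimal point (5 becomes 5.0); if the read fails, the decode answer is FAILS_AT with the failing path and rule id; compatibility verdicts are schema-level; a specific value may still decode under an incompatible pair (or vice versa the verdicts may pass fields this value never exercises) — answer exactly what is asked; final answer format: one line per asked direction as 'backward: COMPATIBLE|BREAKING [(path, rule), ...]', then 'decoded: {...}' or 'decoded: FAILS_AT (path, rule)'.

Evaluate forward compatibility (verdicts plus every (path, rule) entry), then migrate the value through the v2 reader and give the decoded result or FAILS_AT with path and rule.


in Invoice below, arrows point writer -> reader
forward analysis of Invoice with v1 as reader and v2 as writer:
  Role -> Role, writer optional: channel aligns to channel
  Meta -> Meta, writer required: geo aligns to geo
  int64 -> int64, writer optional: seq aligns to seq
  bool -> bool, writer required: primary aligns to primary
  bytes -> bytes, writer optional: payload aligns to payload
  bytes -> bytes, writer optional: signature aligns to signature
  float32 -> float32, writer required: price aligns to price
  string -> string, writer required: geo.name aligns to geo.name
  string -> string, writer required: geo.label aligns to geo.label
  => no violations; forward on Invoice: COMPATIBLE
decoding the Invoice value with the v2 reader:
  channel := null (missing; optional => null)
  geo.name := "alpha"
  geo.label := "beta"
  seq := null (missing; optional => null)
  primary := true
  payload := 0x00
  signature := 0xFF
  price := 3.75
  => decoded: {"channel": null, "geo": {"name": "alpha", "label": "beta"}, "seq": null, "primary": true, "payload": 0x00, "signature": 0xFF, "price": 3.75}
the rest of the Invoice diff is inert for this question:
  field primary in record Invoice: tag 6 changed to 3 -> fires no rule on Invoice, leaving the asked answer as it is
  field price in record Invoice: tag 7 changed to 30 -> fires no rule on Invoice, leaving the asked answer as it is

forward: COMPATIBLE []; decoded: {"channel": null, "geo": {"name": "alpha", "label": "beta"}, "seq": null, "primary": true, "payload": 0x00, "signature": 0xFF, "price": 3.75}


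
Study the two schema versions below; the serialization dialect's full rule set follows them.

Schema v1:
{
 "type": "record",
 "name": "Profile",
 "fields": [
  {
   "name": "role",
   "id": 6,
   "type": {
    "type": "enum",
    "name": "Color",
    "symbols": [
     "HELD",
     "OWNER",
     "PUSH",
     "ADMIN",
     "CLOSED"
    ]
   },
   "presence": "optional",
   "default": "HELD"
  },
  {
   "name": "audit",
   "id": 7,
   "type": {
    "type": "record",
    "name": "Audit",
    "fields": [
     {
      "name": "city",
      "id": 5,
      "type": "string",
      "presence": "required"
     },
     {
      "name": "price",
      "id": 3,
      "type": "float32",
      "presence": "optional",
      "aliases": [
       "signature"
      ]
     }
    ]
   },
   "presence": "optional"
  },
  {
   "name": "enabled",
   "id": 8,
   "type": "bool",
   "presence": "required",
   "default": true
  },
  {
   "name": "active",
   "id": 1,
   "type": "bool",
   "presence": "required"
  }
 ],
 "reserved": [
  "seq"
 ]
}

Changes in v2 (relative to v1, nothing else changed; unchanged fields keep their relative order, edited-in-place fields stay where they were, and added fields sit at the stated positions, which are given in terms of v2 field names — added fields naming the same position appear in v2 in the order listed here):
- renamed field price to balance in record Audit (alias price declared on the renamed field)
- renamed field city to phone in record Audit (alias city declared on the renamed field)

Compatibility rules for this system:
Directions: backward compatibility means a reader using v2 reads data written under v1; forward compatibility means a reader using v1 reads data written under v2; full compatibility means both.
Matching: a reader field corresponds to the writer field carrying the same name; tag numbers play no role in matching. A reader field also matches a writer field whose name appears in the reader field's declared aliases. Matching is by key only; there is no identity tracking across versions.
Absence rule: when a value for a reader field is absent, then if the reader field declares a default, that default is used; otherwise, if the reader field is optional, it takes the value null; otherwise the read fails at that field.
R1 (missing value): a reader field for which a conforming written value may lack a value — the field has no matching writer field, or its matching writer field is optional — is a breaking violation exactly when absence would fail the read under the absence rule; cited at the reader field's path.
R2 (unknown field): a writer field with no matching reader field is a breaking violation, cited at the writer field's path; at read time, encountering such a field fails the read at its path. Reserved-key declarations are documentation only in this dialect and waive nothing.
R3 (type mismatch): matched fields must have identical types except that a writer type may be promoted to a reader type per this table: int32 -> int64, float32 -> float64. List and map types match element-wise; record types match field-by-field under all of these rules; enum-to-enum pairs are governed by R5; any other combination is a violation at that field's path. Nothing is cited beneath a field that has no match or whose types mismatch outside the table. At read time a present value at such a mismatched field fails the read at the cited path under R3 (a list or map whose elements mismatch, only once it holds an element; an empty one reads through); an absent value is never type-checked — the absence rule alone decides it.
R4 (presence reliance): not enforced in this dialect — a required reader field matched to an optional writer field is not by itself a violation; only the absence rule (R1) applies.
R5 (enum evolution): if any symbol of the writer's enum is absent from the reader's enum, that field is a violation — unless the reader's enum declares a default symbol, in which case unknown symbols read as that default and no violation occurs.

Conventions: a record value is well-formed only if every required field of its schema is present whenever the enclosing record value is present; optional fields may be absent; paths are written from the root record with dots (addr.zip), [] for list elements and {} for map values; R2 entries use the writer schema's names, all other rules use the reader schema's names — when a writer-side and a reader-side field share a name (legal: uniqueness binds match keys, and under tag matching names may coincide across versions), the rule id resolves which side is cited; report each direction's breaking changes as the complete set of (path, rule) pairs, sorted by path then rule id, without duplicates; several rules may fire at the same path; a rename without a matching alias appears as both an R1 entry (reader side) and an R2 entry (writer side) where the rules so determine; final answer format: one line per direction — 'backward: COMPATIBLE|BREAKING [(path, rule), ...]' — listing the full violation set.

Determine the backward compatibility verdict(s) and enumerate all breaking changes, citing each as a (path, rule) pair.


arrows below run writer -> reader for Profile
backward analysis of Profile with v2 as reader and v1 as writer:
  role <- role (Color -> Color, writer optional)
  audit <- audit (Audit -> Audit, writer optional)
  enabled <- enabled (bool -> bool, writer required)
  active <- active (bool -> bool, writer required)
  audit.phone <- audit.city (string -> string, writer required)
  audit.balance <- audit.price (float32 -> float32, writer optional)
  => no violations; backward on Profile: COMPATIBLE
diffs on Profile not affecting the asked answer:
  renamed field price to balance in record Audit (alias price declared on the renamed field) -> affects forward compatibility only, which is not asked
  renamed field city to phone in record Audit (alias city declared on the renamed field) -> affects forward compatibility only, which is not asked

backward: COMPATIBLE []
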